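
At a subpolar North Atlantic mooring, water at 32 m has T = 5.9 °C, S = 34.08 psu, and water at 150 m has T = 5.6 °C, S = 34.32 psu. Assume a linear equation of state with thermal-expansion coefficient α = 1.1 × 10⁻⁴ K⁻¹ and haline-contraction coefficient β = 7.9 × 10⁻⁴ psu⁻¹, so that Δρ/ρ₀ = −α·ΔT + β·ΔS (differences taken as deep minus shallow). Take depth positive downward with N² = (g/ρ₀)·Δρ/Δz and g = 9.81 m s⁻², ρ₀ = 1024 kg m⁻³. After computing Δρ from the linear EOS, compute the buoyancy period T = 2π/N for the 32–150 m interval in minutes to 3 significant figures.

24.3 min

ΔT = -0.3 K, ΔS = +0.24 psu (deep − shallow).
Δρ/ρ₀ = −αΔT + βΔS = 3.30 × 10⁻⁵ + 1.896 × 10⁻⁴ = 2.226 × 10⁻⁴, so Δρ ≈ 0.2279 kg m⁻³.
N² = (g/ρ₀)·Δρ/Δz = g·(Δρ/ρ₀)/Δz = 9.81 × 2.226 × 10⁻⁴ / 118 = 1.8506 × 10⁻⁵ s⁻².
N = √(1.8506 × 10⁻⁵) = 4.3019 × 10⁻³ rad s⁻¹ → T = 2π/N = 1.4606 × 10³ s = 24.343 min ≈ 24.3 min.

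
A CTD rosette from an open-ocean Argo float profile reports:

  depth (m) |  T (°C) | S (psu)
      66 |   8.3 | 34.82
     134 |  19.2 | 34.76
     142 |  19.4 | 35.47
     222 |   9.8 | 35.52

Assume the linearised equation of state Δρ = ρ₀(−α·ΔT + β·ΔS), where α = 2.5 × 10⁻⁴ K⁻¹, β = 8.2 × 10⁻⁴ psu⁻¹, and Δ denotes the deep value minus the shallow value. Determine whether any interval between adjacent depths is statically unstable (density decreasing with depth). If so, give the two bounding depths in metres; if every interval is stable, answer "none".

66–134 m

Evaluate Δρ/ρ₀ = −αΔT + βΔS across each adjacent pair:
  66–134 m: −αΔT+βΔS = −(2.5 × 10⁻⁴)(+10.9)+(8.2 × 10⁻⁴)(-0.06) = -2.8 × 10⁻³ → UNSTABLE
  134–142 m: −αΔT+βΔS = −(2.5 × 10⁻⁴)(+0.2)+(8.2 × 10⁻⁴)(+0.71) = 5.3 × 10⁻⁴ → stable
  142–222 m: −αΔT+βΔS = −(2.5 × 10⁻⁴)(-9.6)+(8.2 × 10⁻⁴)(+0.05) = 2.4 × 10⁻³ → stable
The 66–134 m interval has Δρ < 0: lighter water underlies denser water.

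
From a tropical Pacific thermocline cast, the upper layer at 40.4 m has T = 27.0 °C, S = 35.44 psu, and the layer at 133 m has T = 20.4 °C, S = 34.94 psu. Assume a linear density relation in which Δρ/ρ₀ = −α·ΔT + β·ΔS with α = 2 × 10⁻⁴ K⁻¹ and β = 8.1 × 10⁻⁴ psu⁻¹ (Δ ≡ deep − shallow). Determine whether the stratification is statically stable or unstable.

stable

ΔT = 20.4 − 27.0 = -6.6 K and ΔS = 34.94 − 35.44 = -0.50 psu (deep − shallow).
−αΔT = 1.32 × 10⁻³; βΔS = -4.05 × 10⁻⁴; sum Δρ/ρ₀ = 9.15 × 10⁻⁴.
Δρ/ρ₀ > 0, so Δρ > 0: deeper water is denser → statically stable.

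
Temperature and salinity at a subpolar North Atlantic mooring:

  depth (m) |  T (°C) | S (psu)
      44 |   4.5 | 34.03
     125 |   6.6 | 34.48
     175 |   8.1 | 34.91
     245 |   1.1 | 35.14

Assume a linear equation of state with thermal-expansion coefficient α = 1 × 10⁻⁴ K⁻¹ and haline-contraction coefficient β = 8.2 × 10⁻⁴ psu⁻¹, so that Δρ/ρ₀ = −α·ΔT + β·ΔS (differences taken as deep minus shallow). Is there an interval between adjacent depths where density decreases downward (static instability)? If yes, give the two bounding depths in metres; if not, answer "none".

Evaluate Δρ/ρ₀ = −αΔT + βΔS across each adjacent pair:
  44–125 m: −αΔT+βΔS = −(1 × 10⁻⁴)(+2.1)+(8.2 × 10⁻⁴)(+0.45) = 1.6 × 10⁻⁴ → stable
  125–175 m: −αΔT+βΔS = −(1 × 10⁻⁴)(+1.5)+(8.2 × 10⁻⁴)(+0.43) = 2.0 × 10⁻⁴ → stable
  175–245 m: −αΔT+βΔS = −(1 × 10⁻⁴)(-7.0)+(8.2 × 10⁻⁴)(+0.23) = 8.9 × 10⁻⁴ → stable
Every interval has Δρ > 0: the column is stably stratified throughout.

none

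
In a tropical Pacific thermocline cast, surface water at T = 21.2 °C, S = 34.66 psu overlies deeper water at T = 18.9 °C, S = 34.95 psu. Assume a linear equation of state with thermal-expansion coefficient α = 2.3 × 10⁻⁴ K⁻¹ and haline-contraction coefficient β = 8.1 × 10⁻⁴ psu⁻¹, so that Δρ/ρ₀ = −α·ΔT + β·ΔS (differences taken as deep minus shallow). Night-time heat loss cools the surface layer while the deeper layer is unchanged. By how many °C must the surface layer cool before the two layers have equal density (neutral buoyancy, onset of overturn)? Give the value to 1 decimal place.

3.3 °C

Neutral buoyancy requires Δρ = 0, i.e. −α(T_deep − T_surf′) + β(S_deep − S_surf) = 0.
T_surf′ = T_deep − (β/α)·ΔS = 18.9 − (8.1 × 10⁻⁴/2.3 × 10⁻⁴)·(+0.29) = 17.879 °C.
Cooling required: 21.2 − (17.879) = 3.321 °C.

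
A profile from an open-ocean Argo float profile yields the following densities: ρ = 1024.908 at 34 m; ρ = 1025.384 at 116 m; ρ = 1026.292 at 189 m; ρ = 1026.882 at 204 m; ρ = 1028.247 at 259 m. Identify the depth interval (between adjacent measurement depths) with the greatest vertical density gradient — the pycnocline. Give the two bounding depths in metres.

189–204 m

Compute the density gradient over each adjacent pair:
  34–116 m: Δρ/Δz = 0.476/82 = 5.8 × 10⁻³ kg m⁻⁴
  116–189 m: Δρ/Δz = 0.908/73 = 0.012 kg m⁻⁴
  189–204 m: Δρ/Δz = 0.590/15 = 0.039 kg m⁻⁴
  204–259 m: Δρ/Δz = 1.365/55 = 0.025 kg m⁻⁴
The largest gradient is in the 189–204 m interval — the pycnocline.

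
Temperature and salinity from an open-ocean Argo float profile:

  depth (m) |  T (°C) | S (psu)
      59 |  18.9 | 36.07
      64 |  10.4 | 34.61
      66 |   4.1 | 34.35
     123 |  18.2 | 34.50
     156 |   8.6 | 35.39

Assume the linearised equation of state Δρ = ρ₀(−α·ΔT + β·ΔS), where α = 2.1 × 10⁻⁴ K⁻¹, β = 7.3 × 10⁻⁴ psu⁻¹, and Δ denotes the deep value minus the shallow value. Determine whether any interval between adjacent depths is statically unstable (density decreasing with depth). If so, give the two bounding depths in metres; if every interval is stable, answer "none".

Evaluate Δρ/ρ₀ = −αΔT + βΔS across each adjacent pair:
  59–64 m: −αΔT+βΔS = −(2.1 × 10⁻⁴)(-8.5)+(7.3 × 10⁻⁴)(-1.46) = 7.2 × 10⁻⁴ → stable
  64–66 m: −αΔT+βΔS = −(2.1 × 10⁻⁴)(-6.3)+(7.3 × 10⁻⁴)(-0.26) = 1.1 × 10⁻³ → stable
  66–123 m: −αΔT+βΔS = −(2.1 × 10⁻⁴)(+14.1)+(7.3 × 10⁻⁴)(+0.15) = -2.9 × 10⁻³ → UNSTABLE
  123–156 m: −αΔT+βΔS = −(2.1 × 10⁻⁴)(-9.6)+(7.3 × 10⁻⁴)(+0.89) = 2.7 × 10⁻³ → stable
The 66–123 m interval has Δρ < 0: lighter water underlies denser water.

66–123 m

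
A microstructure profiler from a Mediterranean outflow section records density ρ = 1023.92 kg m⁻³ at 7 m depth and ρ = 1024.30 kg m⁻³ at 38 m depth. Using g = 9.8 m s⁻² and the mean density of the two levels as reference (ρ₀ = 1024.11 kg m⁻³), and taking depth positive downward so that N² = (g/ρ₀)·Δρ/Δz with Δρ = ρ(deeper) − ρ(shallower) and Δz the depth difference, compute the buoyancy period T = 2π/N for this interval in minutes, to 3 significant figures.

9.67 min

Δρ = 1024.30 − 1023.92 = 0.38 kg m⁻³ over Δz = 38 − 7 = 31 m.
N² = (9.8/1024.11) × (0.38/31) = 1.1730 × 10⁻⁴ s⁻².
N = √(1.1730 × 10⁻⁴) = 0.010831 rad s⁻¹, so T = 2π/N = 580.11 s = 9.6685 min ≈ 9.67 min.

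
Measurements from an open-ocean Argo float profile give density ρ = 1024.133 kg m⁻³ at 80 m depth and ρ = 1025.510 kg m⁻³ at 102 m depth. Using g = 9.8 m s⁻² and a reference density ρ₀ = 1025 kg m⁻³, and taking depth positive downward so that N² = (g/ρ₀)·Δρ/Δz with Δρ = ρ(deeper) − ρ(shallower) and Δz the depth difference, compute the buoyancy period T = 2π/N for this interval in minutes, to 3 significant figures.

4.28 min

Δρ = 1025.510 − 1024.133 = 1.377 kg m⁻³ over Δz = 102 − 80 = 22 m.
N² = (9.8/1025) × (1.377/22) = 5.9843 × 10⁻⁴ s⁻².
N = √(5.9843 × 10⁻⁴) = 0.024463 rad s⁻¹, so T = 2π/N = 256.84 s = 4.2807 min ≈ 4.28 min.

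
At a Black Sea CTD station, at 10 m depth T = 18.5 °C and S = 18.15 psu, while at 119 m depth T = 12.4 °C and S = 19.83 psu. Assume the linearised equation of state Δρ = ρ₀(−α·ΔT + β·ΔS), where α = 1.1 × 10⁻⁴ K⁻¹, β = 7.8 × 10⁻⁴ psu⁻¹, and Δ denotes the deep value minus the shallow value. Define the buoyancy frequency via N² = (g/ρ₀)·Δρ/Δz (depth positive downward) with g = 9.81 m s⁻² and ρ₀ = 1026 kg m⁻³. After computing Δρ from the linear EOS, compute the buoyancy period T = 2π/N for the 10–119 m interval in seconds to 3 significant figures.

471 s

ΔT = -6.1 K, ΔS = +1.68 psu (deep − shallow).
Δρ/ρ₀ = −αΔT + βΔS = 6.71 × 10⁻⁴ + 1.3104 × 10⁻³ = 1.9814 × 10⁻³, so Δρ ≈ 2.033 kg m⁻³.
N² = (g/ρ₀)·Δρ/Δz = g·(Δρ/ρ₀)/Δz = 9.81 × 1.9814 × 10⁻³ / 109 = 1.7833 × 10⁻⁴ s⁻².
N = √(1.7833 × 10⁻⁴) = 0.013354 rad s⁻¹ → T = 2π/N = 470.51 s ≈ 471 s.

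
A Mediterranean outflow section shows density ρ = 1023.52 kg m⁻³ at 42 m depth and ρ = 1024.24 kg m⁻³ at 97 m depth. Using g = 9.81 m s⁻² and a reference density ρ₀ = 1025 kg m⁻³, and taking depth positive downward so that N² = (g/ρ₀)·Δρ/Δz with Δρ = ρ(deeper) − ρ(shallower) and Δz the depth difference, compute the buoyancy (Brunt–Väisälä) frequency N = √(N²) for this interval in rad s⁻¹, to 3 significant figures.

Δρ = 1024.24 − 1023.52 = 0.72 kg m⁻³ over Δz = 97 − 42 = 55 m.
N² = (9.81/1025) × (0.72/55) = 1.2529 × 10⁻⁴ s⁻².
N = √(1.2529 × 10⁻⁴) = 0.011193 rad s⁻¹ ≈ 0.0112 rad s⁻¹.
Since Δρ > 0 the layer is stably stratified.

0.0112 rad s⁻¹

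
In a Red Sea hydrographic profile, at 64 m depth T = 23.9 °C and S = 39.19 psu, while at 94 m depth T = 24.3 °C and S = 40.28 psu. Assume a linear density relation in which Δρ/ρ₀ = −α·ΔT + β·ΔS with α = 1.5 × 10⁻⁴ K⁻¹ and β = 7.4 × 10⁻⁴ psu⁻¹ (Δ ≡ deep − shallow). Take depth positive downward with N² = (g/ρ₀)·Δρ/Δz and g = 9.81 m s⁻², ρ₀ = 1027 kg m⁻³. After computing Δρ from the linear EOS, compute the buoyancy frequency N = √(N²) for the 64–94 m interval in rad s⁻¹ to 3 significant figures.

0.0156 rad s⁻¹

ΔT = +0.4 K, ΔS = +1.09 psu (deep − shallow).
Δρ/ρ₀ = −αΔT + βΔS = -6.00 × 10⁻⁵ + 8.066 × 10⁻⁴ = 7.466 × 10⁻⁴, so Δρ ≈ 0.7668 kg m⁻³.
N² = (g/ρ₀)·Δρ/Δz = g·(Δρ/ρ₀)/Δz = 9.81 × 7.466 × 10⁻⁴ / 30 = 2.4414 × 10⁻⁴ s⁻².
N = √(2.4414 × 10⁻⁴) = 0.015625 rad s⁻¹ ≈ 0.0156 rad s⁻¹.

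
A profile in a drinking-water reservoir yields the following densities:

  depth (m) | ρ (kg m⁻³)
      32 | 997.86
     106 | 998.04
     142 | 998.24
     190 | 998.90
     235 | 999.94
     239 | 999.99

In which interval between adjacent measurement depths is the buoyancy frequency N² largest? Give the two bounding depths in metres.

Compute the density gradient over each adjacent pair:
  32–106 m: Δρ/Δz = 0.18/74 = 2.4 × 10⁻³ kg m⁻⁴
  106–142 m: Δρ/Δz = 0.20/36 = 5.6 × 10⁻³ kg m⁻⁴
  142–190 m: Δρ/Δz = 0.66/48 = 0.014 kg m⁻⁴
  190–235 m: Δρ/Δz = 1.04/45 = 0.023 kg m⁻⁴
  235–239 m: Δρ/Δz = 0.05/4 = 0.013 kg m⁻⁴
The largest gradient is in the 190–235 m interval — the pycnocline.

190–235 m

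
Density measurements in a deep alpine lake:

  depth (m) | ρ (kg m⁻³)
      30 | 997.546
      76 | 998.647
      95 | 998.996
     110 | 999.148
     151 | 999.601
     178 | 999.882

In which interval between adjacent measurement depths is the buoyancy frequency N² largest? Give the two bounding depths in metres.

Compute the density gradient over each adjacent pair:
  30–76 m: Δρ/Δz = 1.101/46 = 0.024 kg m⁻⁴
  76–95 m: Δρ/Δz = 0.349/19 = 0.018 kg m⁻⁴
  95–110 m: Δρ/Δz = 0.152/15 = 0.010 kg m⁻⁴
  110–151 m: Δρ/Δz = 0.453/41 = 0.011 kg m⁻⁴
  151–178 m: Δρ/Δz = 0.281/27 = 0.010 kg m⁻⁴
The largest gradient is in the 30–76 m interval — the pycnocline.

30–76 m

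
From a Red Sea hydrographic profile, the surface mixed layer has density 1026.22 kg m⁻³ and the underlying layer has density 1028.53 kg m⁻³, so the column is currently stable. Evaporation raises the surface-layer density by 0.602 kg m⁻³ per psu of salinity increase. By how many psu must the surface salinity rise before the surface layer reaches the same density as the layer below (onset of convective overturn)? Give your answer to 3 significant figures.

Density deficit of the surface layer: 1028.53 − 1026.22 = 2.31 kg m⁻³.
Required change = 2.31 / 0.602 = 3.84 psu.

3.84 psu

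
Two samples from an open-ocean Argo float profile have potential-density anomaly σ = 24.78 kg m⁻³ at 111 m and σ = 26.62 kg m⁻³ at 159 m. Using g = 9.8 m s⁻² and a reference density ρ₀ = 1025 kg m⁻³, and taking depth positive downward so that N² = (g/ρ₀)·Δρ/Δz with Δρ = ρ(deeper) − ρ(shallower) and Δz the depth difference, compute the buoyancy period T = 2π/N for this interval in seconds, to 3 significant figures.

328 s

Δρ = 1026.62 − 1024.78 = 1.84 kg m⁻³ over Δz = 159 − 111 = 48 m.
N² = (9.8/1025) × (1.84/48) = 3.6650 × 10⁻⁴ s⁻².
N = √(3.6650 × 10⁻⁴) = 0.019144 rad s⁻¹, so T = 2π/N = 328.21 s ≈ 328 s.
Since Δρ > 0 the layer is stably stratified.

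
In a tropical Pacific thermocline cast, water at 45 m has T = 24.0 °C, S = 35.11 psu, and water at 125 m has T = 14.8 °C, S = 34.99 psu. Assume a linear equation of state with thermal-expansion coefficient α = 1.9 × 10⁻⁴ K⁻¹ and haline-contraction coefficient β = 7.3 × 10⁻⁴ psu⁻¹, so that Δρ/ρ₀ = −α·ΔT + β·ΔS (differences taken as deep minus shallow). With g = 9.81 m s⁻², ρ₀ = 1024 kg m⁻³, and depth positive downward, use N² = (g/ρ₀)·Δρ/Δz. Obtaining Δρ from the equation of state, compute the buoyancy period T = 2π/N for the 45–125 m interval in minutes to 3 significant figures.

ΔT = -9.2 K, ΔS = -0.12 psu (deep − shallow).
Δρ/ρ₀ = −αΔT + βΔS = 1.748 × 10⁻³ − 8.76 × 10⁻⁵ = 1.6604 × 10⁻³, so Δρ ≈ 1.700 kg m⁻³.
N² = (g/ρ₀)·Δρ/Δz = g·(Δρ/ρ₀)/Δz = 9.81 × 1.6604 × 10⁻³ / 80 = 2.0361 × 10⁻⁴ s⁻².
N = √(2.0361 × 10⁻⁴) = 0.014269 rad s⁻¹ → T = 2π/N = 440.34 s = 7.3390 min ≈ 7.34 min.

7.34 min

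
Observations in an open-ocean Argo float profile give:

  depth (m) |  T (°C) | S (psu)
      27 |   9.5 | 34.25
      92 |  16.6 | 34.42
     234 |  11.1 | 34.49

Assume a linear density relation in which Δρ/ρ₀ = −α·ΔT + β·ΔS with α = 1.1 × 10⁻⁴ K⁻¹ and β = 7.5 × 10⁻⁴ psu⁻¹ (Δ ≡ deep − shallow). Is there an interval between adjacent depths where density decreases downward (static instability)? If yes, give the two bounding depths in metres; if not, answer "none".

Evaluate Δρ/ρ₀ = −αΔT + βΔS across each adjacent pair:
  27–92 m: −αΔT+βΔS = −(1.1 × 10⁻⁴)(+7.1)+(7.5 × 10⁻⁴)(+0.17) = -6.5 × 10⁻⁴ → UNSTABLE
  92–234 m: −αΔT+βΔS = −(1.1 × 10⁻⁴)(-5.5)+(7.5 × 10⁻⁴)(+0.07) = 6.6 × 10⁻⁴ → stable
The 27–92 m interval has Δρ < 0: lighter water underlies denser water.

27–92 m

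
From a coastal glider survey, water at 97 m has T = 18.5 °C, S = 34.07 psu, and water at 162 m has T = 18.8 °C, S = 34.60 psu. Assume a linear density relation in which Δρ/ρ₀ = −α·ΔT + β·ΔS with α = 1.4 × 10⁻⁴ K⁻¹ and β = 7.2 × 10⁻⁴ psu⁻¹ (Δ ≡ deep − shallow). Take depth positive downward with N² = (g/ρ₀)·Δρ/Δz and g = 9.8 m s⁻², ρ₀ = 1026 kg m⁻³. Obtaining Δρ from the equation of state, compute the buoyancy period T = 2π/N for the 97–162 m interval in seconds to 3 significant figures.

ΔT = +0.3 K, ΔS = +0.53 psu (deep − shallow).
Δρ/ρ₀ = −αΔT + βΔS = -4.20 × 10⁻⁵ + 3.816 × 10⁻⁴ = 3.396 × 10⁻⁴, so Δρ ≈ 0.3484 kg m⁻³.
N² = (g/ρ₀)·Δρ/Δz = g·(Δρ/ρ₀)/Δz = 9.8 × 3.396 × 10⁻⁴ / 65 = 5.1201 × 10⁻⁵ s⁻².
N = √(5.1201 × 10⁻⁵) = 7.1555 × 10⁻³ rad s⁻¹ → T = 2π/N = 878.09 s ≈ 878 s.

878 s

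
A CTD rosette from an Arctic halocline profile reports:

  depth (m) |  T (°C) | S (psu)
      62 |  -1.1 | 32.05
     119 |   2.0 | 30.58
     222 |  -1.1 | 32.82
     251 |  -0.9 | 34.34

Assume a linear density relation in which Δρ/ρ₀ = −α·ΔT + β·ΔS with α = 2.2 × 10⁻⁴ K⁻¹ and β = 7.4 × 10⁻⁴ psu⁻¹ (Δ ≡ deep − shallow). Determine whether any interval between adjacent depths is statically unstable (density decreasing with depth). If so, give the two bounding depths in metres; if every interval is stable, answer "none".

Evaluate Δρ/ρ₀ = −αΔT + βΔS across each adjacent pair:
  62–119 m: −αΔT+βΔS = −(2.2 × 10⁻⁴)(+3.1)+(7.4 × 10⁻⁴)(-1.47) = -1.8 × 10⁻³ → UNSTABLE
  119–222 m: −αΔT+βΔS = −(2.2 × 10⁻⁴)(-3.1)+(7.4 × 10⁻⁴)(+2.24) = 2.3 × 10⁻³ → stable
  222–251 m: −αΔT+βΔS = −(2.2 × 10⁻⁴)(+0.2)+(7.4 × 10⁻⁴)(+1.52) = 1.1 × 10⁻³ → stable
The 62–119 m interval has Δρ < 0: lighter water underlies denser water.

62–119 m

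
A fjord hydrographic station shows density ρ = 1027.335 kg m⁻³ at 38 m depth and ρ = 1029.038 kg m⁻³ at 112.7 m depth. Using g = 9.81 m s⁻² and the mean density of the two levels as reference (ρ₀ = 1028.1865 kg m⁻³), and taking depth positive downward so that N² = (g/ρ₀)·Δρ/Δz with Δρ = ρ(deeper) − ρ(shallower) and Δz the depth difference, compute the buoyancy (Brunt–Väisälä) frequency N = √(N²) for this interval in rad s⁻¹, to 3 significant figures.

0.0147 rad s⁻¹

Δρ = 1029.038 − 1027.335 = 1.703 kg m⁻³ over Δz = 112.7 − 38 = 74.7 m.
N² = (9.81/1028.1865) × (1.703/74.7) = 2.1752 × 10⁻⁴ s⁻².
N = √(2.1752 × 10⁻⁴) = 0.014749 rad s⁻¹ ≈ 0.0147 rad s⁻¹.
Since Δρ > 0 the layer is stably stratified.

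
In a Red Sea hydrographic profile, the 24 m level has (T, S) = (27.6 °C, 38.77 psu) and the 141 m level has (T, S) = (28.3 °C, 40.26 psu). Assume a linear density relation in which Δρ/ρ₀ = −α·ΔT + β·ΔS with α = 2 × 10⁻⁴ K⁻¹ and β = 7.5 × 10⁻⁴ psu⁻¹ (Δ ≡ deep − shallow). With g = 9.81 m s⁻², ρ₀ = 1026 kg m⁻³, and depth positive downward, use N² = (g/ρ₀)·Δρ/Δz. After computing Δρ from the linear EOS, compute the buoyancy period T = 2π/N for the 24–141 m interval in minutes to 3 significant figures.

ΔT = +0.7 K, ΔS = +1.49 psu (deep − shallow).
Δρ/ρ₀ = −αΔT + βΔS = -1.40 × 10⁻⁴ + 1.1175 × 10⁻³ = 9.775 × 10⁻⁴, so Δρ ≈ 1.003 kg m⁻³.
N² = (g/ρ₀)·Δρ/Δz = g·(Δρ/ρ₀)/Δz = 9.81 × 9.775 × 10⁻⁴ / 117 = 8.1960 × 10⁻⁵ s⁻².
N = √(8.1960 × 10⁻⁵) = 9.0532 × 10⁻³ rad s⁻¹ → T = 2π/N = 694.03 s = 11.567 min ≈ 11.6 min.

11.6 min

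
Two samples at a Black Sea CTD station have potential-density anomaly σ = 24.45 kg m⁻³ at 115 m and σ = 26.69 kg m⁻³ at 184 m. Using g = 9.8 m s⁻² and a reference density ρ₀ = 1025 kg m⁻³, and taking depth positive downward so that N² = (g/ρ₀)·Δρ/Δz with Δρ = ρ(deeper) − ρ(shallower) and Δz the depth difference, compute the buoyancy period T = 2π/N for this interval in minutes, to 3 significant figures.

5.94 min

Δρ = 1026.69 − 1024.45 = 2.24 kg m⁻³ over Δz = 184 − 115 = 69 m.
N² = (9.8/1025) × (2.24/69) = 3.1039 × 10⁻⁴ s⁻².
N = √(3.1039 × 10⁻⁴) = 0.017618 rad s⁻¹, so T = 2π/N = 356.63 s = 5.9438 min ≈ 5.94 min.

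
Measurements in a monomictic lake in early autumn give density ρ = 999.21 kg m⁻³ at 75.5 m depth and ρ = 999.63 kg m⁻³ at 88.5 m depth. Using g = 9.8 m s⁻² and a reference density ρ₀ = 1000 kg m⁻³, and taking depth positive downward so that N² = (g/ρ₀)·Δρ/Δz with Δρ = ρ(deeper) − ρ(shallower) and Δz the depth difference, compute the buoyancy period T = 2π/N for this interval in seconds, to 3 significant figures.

353 s

Δρ = 999.63 − 999.21 = 0.42 kg m⁻³ over Δz = 88.5 − 75.5 = 13 m.
N² = (9.8/1000) × (0.42/13) = 3.1662 × 10⁻⁴ s⁻².
N = √(3.1662 × 10⁻⁴) = 0.017794 rad s⁻¹, so T = 2π/N = 353.11 s ≈ 353 s.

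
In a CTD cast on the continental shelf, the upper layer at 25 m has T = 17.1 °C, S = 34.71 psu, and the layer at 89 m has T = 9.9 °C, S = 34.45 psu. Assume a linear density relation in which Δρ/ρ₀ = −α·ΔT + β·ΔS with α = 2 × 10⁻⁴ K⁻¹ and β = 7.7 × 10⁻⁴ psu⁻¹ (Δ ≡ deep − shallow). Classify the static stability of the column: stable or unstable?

ΔT = 9.9 − 17.1 = -7.2 K and ΔS = 34.45 − 34.71 = -0.26 psu (deep − shallow).
−αΔT = 1.44 × 10⁻³; βΔS = -2.002 × 10⁻⁴; sum Δρ/ρ₀ = 1.2398 × 10⁻³.
Δρ/ρ₀ > 0, so Δρ > 0: deeper water is denser → statically stable.

stable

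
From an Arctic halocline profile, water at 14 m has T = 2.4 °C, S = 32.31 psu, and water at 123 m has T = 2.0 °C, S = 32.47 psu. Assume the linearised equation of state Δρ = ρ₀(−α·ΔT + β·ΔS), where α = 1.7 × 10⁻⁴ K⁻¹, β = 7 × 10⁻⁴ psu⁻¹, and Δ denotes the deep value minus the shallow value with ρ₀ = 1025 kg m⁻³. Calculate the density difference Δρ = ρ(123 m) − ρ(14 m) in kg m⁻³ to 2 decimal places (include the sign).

ΔT = -0.4 K, ΔS = +0.16 psu (deep − shallow).
Δρ/ρ₀ = −(1.7 × 10⁻⁴)(-0.4) + (7 × 10⁻⁴)(+0.16) = 1.80 × 10⁻⁴.
Δρ = 1025 × (1.80 × 10⁻⁴) = +0.18 kg m⁻³.
Positive Δρ: denser below, stable.

+0.18 kg m⁻³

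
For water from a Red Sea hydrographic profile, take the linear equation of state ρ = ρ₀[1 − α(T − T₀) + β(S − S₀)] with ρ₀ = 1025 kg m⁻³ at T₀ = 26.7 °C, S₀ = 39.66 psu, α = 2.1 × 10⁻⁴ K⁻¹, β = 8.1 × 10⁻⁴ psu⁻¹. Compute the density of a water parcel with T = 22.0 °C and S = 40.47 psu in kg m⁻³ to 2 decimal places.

1026.68 kg m⁻³

T − T₀ = -4.7 K, S − S₀ = +0.81 psu.
Bracket = 1 − α·(-4.7) + β·(+0.81) = 1 + (1.6431 × 10⁻³) = 1.0016431.
ρ = 1025 × 1.0016431 = 1026.68 kg m⁻³.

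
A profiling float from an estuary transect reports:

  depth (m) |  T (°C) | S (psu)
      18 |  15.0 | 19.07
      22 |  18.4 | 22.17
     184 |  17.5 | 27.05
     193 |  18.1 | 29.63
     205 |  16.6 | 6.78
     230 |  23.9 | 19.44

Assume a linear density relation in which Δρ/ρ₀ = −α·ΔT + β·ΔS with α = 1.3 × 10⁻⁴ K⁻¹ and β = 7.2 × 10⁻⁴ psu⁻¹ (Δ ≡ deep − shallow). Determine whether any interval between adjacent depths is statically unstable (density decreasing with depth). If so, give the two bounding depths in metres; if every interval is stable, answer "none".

193–205 m

Evaluate Δρ/ρ₀ = −αΔT + βΔS across each adjacent pair:
  18–22 m: −αΔT+βΔS = −(1.3 × 10⁻⁴)(+3.4)+(7.2 × 10⁻⁴)(+3.10) = 1.8 × 10⁻³ → stable
  22–184 m: −αΔT+βΔS = −(1.3 × 10⁻⁴)(-0.9)+(7.2 × 10⁻⁴)(+4.88) = 3.6 × 10⁻³ → stable
  184–193 m: −αΔT+βΔS = −(1.3 × 10⁻⁴)(+0.6)+(7.2 × 10⁻⁴)(+2.58) = 1.8 × 10⁻³ → stable
  193–205 m: −αΔT+βΔS = −(1.3 × 10⁻⁴)(-1.5)+(7.2 × 10⁻⁴)(-22.85) = -0.016 → UNSTABLE
  205–230 m: −αΔT+βΔS = −(1.3 × 10⁻⁴)(+7.3)+(7.2 × 10⁻⁴)(+12.66) = 8.2 × 10⁻³ → stable
The 193–205 m interval has Δρ < 0: lighter water underlies denser water.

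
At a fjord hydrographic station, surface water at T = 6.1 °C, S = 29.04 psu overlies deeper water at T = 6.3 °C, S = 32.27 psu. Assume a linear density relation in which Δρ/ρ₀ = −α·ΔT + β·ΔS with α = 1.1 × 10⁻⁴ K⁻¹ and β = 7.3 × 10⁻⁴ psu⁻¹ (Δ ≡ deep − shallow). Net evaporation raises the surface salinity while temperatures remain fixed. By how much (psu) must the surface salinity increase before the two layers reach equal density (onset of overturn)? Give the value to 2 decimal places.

3.20 psu

Neutral buoyancy requires −α(T_deep − T_surf) + β(S_deep − S_surf′) = 0.
S_surf′ = S_deep − (α/β)·ΔT = 32.27 − (1.1 × 10⁻⁴/7.3 × 10⁻⁴)·(+0.2) = 32.2399 psu.
Increase required: 32.2399 − 29.04 = 3.1999 psu.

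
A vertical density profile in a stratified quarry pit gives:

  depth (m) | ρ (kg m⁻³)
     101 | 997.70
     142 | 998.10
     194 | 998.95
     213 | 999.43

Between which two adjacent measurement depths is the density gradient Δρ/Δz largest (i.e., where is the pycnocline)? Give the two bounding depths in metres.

194–213 m

Compute the density gradient over each adjacent pair:
  101–142 m: Δρ/Δz = 0.40/41 = 9.8 × 10⁻³ kg m⁻⁴
  142–194 m: Δρ/Δz = 0.85/52 = 0.016 kg m⁻⁴
  194–213 m: Δρ/Δz = 0.48/19 = 0.025 kg m⁻⁴
The largest gradient is in the 194–213 m interval — the pycnocline.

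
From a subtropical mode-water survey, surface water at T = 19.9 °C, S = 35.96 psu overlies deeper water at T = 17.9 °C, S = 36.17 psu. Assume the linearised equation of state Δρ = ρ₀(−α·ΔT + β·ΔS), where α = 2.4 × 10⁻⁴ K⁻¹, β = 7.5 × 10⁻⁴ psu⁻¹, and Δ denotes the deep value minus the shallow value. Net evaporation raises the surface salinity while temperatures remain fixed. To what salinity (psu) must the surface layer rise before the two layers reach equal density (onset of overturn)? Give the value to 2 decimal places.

Neutral buoyancy requires −α(T_deep − T_surf) + β(S_deep − S_surf′) = 0.
S_surf′ = S_deep − (α/β)·ΔT = 36.17 − (2.4 × 10⁻⁴/7.5 × 10⁻⁴)·(-2.0) = 36.8100 psu.
Increase required: 36.8100 − 35.96 = 0.8500 psu.

36.81 psu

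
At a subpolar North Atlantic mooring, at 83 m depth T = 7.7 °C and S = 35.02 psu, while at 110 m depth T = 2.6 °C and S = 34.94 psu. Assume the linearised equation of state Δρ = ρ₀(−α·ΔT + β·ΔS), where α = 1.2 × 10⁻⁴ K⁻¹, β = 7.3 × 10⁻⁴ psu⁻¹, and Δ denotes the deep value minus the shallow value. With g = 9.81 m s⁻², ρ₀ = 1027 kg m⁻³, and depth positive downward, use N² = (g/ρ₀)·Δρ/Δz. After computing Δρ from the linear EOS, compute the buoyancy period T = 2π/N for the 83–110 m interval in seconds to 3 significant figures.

443 s

ΔT = -5.1 K, ΔS = -0.08 psu (deep − shallow).
Δρ/ρ₀ = −αΔT + βΔS = 6.12 × 10⁻⁴ − 5.84 × 10⁻⁵ = 5.536 × 10⁻⁴, so Δρ ≈ 0.5685 kg m⁻³.
N² = (g/ρ₀)·Δρ/Δz = g·(Δρ/ρ₀)/Δz = 9.81 × 5.536 × 10⁻⁴ / 27 = 2.0114 × 10⁻⁴ s⁻².
N = √(2.0114 × 10⁻⁴) = 0.014182 rad s⁻¹ → T = 2π/N = 443.04 s ≈ 443 s.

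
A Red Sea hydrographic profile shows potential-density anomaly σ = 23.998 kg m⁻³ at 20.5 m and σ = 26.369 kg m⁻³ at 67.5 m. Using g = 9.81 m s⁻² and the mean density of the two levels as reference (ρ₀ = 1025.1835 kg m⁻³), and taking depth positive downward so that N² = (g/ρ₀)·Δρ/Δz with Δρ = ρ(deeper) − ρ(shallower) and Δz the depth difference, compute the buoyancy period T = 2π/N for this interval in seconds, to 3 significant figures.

286 s

Δρ = 1026.369 − 1023.998 = 2.371 kg m⁻³ over Δz = 67.5 − 20.5 = 47 m.
N² = (9.81/1025.1835) × (2.371/47) = 4.8273 × 10⁻⁴ s⁻².
N = √(4.8273 × 10⁻⁴) = 0.021971 rad s⁻¹, so T = 2π/N = 285.98 s ≈ 286 s.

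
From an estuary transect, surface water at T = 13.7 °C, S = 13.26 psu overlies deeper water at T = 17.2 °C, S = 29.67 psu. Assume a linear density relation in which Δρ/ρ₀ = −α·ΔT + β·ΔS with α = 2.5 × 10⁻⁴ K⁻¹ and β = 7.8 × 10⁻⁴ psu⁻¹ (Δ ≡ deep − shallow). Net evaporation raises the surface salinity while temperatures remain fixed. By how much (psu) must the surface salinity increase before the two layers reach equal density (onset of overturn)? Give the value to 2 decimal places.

15.29 psu

Neutral buoyancy requires −α(T_deep − T_surf) + β(S_deep − S_surf′) = 0.
S_surf′ = S_deep − (α/β)·ΔT = 29.67 − (2.5 × 10⁻⁴/7.8 × 10⁻⁴)·(+3.5) = 28.5482 psu.
Increase required: 28.5482 − 13.26 = 15.2882 psu.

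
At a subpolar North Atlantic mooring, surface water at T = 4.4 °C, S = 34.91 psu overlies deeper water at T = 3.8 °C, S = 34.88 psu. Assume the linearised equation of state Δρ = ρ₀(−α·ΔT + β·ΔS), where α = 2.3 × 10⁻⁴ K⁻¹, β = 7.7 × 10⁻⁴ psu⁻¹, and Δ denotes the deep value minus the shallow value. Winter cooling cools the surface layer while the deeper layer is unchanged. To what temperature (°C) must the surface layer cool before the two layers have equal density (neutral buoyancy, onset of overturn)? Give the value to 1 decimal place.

Neutral buoyancy requires Δρ = 0, i.e. −α(T_deep − T_surf′) + β(S_deep − S_surf) = 0.
T_surf′ = T_deep − (β/α)·ΔS = 3.8 − (7.7 × 10⁻⁴/2.3 × 10⁻⁴)·(-0.03) = 3.900 °C.
Cooling required: 4.4 − (3.900) = 0.500 °C.

3.9 °C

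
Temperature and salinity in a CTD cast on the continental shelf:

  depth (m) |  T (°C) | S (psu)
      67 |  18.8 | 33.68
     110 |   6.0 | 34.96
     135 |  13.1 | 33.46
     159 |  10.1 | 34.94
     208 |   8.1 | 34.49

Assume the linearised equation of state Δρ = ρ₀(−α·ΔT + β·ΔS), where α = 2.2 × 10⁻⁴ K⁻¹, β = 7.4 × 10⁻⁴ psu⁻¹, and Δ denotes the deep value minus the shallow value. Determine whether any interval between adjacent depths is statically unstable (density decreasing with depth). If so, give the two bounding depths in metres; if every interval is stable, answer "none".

110–135 m

Evaluate Δρ/ρ₀ = −αΔT + βΔS across each adjacent pair:
  67–110 m: −αΔT+βΔS = −(2.2 × 10⁻⁴)(-12.8)+(7.4 × 10⁻⁴)(+1.28) = 3.8 × 10⁻³ → stable
  110–135 m: −αΔT+βΔS = −(2.2 × 10⁻⁴)(+7.1)+(7.4 × 10⁻⁴)(-1.50) = -2.7 × 10⁻³ → UNSTABLE
  135–159 m: −αΔT+βΔS = −(2.2 × 10⁻⁴)(-3.0)+(7.4 × 10⁻⁴)(+1.48) = 1.8 × 10⁻³ → stable
  159–208 m: −αΔT+βΔS = −(2.2 × 10⁻⁴)(-2.0)+(7.4 × 10⁻⁴)(-0.45) = 1.1 × 10⁻⁴ → stable
The 110–135 m interval has Δρ < 0: lighter water underlies denser water.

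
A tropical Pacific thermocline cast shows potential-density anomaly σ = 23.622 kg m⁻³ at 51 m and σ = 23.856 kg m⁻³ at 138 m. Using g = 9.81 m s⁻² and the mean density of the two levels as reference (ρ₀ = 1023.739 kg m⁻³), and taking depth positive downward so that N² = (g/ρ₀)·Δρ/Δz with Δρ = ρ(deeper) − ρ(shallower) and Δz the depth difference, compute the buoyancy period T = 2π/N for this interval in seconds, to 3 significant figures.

1.24 × 10³ s

Δρ = 1023.856 − 1023.622 = 0.234 kg m⁻³ over Δz = 138 − 51 = 87 m.
N² = (9.81/1023.739) × (0.234/87) = 2.5774 × 10⁻⁵ s⁻².
N = √(2.5774 × 10⁻⁵) = 5.0768 × 10⁻³ rad s⁻¹, so T = 2π/N = 1.2376 × 10³ s ≈ 1.24 × 10³ s.
N² > 0, so the interval is statically stable.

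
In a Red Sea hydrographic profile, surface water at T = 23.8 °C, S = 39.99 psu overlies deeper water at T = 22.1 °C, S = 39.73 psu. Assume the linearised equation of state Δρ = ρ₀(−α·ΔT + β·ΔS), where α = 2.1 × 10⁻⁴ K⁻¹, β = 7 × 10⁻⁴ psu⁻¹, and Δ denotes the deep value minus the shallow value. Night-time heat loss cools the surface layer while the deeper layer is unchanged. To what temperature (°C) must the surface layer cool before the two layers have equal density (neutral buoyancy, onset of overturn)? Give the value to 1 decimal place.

Neutral buoyancy requires Δρ = 0, i.e. −α(T_deep − T_surf′) + β(S_deep − S_surf) = 0.
T_surf′ = T_deep − (β/α)·ΔS = 22.1 − (7 × 10⁻⁴/2.1 × 10⁻⁴)·(-0.26) = 22.967 °C.
Cooling required: 23.8 − (22.967) = 0.833 °C.

23.0 °C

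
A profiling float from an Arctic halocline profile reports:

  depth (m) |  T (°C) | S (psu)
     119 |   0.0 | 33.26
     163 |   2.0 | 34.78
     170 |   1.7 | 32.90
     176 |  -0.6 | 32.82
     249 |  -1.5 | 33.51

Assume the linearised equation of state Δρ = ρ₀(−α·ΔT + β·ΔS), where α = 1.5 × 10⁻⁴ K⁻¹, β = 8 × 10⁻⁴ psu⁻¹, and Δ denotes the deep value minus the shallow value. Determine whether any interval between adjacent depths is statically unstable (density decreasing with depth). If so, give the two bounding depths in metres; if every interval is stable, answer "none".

Evaluate Δρ/ρ₀ = −αΔT + βΔS across each adjacent pair:
  119–163 m: −αΔT+βΔS = −(1.5 × 10⁻⁴)(+2.0)+(8 × 10⁻⁴)(+1.52) = 9.2 × 10⁻⁴ → stable
  163–170 m: −αΔT+βΔS = −(1.5 × 10⁻⁴)(-0.3)+(8 × 10⁻⁴)(-1.88) = -1.5 × 10⁻³ → UNSTABLE
  170–176 m: −αΔT+βΔS = −(1.5 × 10⁻⁴)(-2.3)+(8 × 10⁻⁴)(-0.08) = 2.8 × 10⁻⁴ → stable
  176–249 m: −αΔT+βΔS = −(1.5 × 10⁻⁴)(-0.9)+(8 × 10⁻⁴)(+0.69) = 6.9 × 10⁻⁴ → stable
The 163–170 m interval has Δρ < 0: lighter water underlies denser water.

163–170 m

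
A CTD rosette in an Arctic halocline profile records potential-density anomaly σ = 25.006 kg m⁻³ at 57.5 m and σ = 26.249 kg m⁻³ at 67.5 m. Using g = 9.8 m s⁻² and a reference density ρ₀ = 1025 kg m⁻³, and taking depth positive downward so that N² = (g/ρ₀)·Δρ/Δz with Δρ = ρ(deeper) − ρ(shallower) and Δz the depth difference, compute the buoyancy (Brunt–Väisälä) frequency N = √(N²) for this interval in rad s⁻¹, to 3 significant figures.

Δρ = 1026.249 − 1025.006 = 1.243 kg m⁻³ over Δz = 67.5 − 57.5 = 10 m.
N² = (9.8/1025) × (1.243/10) = 1.1884 × 10⁻³ s⁻².
N = √(1.1884 × 10⁻³) = 0.034473 rad s⁻¹ ≈ 0.0345 rad s⁻¹.

0.0345 rad s⁻¹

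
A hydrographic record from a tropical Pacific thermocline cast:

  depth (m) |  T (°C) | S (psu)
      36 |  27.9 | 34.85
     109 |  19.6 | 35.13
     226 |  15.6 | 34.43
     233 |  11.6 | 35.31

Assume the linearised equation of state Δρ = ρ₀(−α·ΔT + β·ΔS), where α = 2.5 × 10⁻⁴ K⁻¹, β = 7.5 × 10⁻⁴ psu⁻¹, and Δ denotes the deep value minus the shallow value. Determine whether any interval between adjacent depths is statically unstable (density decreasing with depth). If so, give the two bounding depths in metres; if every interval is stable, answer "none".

none

Evaluate Δρ/ρ₀ = −αΔT + βΔS across each adjacent pair:
  36–109 m: −αΔT+βΔS = −(2.5 × 10⁻⁴)(-8.3)+(7.5 × 10⁻⁴)(+0.28) = 2.3 × 10⁻³ → stable
  109–226 m: −αΔT+βΔS = −(2.5 × 10⁻⁴)(-4.0)+(7.5 × 10⁻⁴)(-0.70) = 4.8 × 10⁻⁴ → stable
  226–233 m: −αΔT+βΔS = −(2.5 × 10⁻⁴)(-4.0)+(7.5 × 10⁻⁴)(+0.88) = 1.7 × 10⁻³ → stable
Every interval has Δρ > 0: the column is stably stratified throughout.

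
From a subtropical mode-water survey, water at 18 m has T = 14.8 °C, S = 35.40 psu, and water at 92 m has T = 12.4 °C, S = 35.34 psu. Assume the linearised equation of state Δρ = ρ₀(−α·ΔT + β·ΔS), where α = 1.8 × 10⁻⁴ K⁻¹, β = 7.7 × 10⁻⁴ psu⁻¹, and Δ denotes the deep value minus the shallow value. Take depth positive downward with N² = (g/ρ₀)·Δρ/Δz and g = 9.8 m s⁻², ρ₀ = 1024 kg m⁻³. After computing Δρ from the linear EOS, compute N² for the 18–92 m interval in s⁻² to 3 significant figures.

ΔT = -2.4 K, ΔS = -0.06 psu (deep − shallow).
Δρ/ρ₀ = −αΔT + βΔS = 4.32 × 10⁻⁴ − 4.62 × 10⁻⁵ = 3.858 × 10⁻⁴, so Δρ ≈ 0.3951 kg m⁻³.
N² = (g/ρ₀)·Δρ/Δz = g·(Δρ/ρ₀)/Δz = 9.8 × 3.858 × 10⁻⁴ / 74 = 5.1092 × 10⁻⁵ s⁻² ≈ 5.11 × 10⁻⁵ s⁻².

5.11 × 10⁻⁵ s⁻²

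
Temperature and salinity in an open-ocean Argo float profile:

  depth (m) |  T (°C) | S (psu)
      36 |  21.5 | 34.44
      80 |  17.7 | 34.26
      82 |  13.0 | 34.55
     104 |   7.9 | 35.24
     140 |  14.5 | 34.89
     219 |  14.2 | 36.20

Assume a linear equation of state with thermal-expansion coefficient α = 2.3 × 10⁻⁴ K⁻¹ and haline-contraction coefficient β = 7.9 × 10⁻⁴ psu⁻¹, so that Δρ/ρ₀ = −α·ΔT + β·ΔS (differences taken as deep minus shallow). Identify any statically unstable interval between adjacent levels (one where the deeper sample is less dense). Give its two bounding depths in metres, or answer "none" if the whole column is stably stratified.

Evaluate Δρ/ρ₀ = −αΔT + βΔS across each adjacent pair:
  36–80 m: −αΔT+βΔS = −(2.3 × 10⁻⁴)(-3.8)+(7.9 × 10⁻⁴)(-0.18) = 7.3 × 10⁻⁴ → stable
  80–82 m: −αΔT+βΔS = −(2.3 × 10⁻⁴)(-4.7)+(7.9 × 10⁻⁴)(+0.29) = 1.3 × 10⁻³ → stable
  82–104 m: −αΔT+βΔS = −(2.3 × 10⁻⁴)(-5.1)+(7.9 × 10⁻⁴)(+0.69) = 1.7 × 10⁻³ → stable
  104–140 m: −αΔT+βΔS = −(2.3 × 10⁻⁴)(+6.6)+(7.9 × 10⁻⁴)(-0.35) = -1.8 × 10⁻³ → UNSTABLE
  140–219 m: −αΔT+βΔS = −(2.3 × 10⁻⁴)(-0.3)+(7.9 × 10⁻⁴)(+1.31) = 1.1 × 10⁻³ → stable
The 104–140 m interval has Δρ < 0: lighter water underlies denser water.

104–140 m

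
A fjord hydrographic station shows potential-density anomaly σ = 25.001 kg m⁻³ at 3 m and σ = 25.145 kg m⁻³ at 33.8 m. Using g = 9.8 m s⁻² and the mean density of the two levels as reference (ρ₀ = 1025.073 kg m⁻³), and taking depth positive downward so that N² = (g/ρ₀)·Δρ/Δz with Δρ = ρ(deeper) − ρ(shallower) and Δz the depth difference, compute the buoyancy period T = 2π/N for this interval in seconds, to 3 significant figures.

940 s

Δρ = 1025.145 − 1025.001 = 0.144 kg m⁻³ over Δz = 33.8 − 3 = 30.8 m.
N² = (9.8/1025.073) × (0.144/30.8) = 4.4697 × 10⁻⁵ s⁻².
N = √(4.4697 × 10⁻⁵) = 6.6856 × 10⁻³ rad s⁻¹, so T = 2π/N = 939.81 s ≈ 940 s.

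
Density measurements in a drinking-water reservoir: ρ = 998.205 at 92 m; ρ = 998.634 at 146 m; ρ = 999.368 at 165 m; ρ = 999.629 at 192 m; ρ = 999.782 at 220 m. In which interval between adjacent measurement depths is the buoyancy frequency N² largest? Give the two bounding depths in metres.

Compute the density gradient over each adjacent pair:
  92–146 m: Δρ/Δz = 0.429/54 = 7.9 × 10⁻³ kg m⁻⁴
  146–165 m: Δρ/Δz = 0.734/19 = 0.039 kg m⁻⁴
  165–192 m: Δρ/Δz = 0.261/27 = 9.7 × 10⁻³ kg m⁻⁴
  192–220 m: Δρ/Δz = 0.153/28 = 5.5 × 10⁻³ kg m⁻⁴
The largest gradient is in the 146–165 m interval — the pycnocline.

146–165 m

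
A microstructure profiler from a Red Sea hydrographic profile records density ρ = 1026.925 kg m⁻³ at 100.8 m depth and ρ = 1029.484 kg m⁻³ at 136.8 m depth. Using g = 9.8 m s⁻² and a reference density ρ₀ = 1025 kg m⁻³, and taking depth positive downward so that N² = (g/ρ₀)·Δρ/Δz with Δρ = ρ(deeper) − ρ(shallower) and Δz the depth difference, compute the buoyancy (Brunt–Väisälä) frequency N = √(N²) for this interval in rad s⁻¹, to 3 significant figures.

Δρ = 1029.484 − 1026.925 = 2.559 kg m⁻³ over Δz = 136.8 − 100.8 = 36 m.
N² = (9.8/1025) × (2.559/36) = 6.7963 × 10⁻⁴ s⁻².
N = √(6.7963 × 10⁻⁴) = 0.026070 rad s⁻¹ ≈ 0.0261 rad s⁻¹.

0.0261 rad s⁻¹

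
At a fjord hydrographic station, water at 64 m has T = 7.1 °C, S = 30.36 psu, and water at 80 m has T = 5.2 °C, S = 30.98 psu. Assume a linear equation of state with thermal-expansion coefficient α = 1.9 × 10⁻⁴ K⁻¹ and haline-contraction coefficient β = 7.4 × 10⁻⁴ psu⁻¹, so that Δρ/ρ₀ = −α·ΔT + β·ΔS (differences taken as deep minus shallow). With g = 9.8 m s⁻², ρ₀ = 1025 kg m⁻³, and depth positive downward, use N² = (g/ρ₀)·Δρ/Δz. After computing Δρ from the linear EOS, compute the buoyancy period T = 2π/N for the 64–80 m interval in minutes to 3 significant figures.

ΔT = -1.9 K, ΔS = +0.62 psu (deep − shallow).
Δρ/ρ₀ = −αΔT + βΔS = 3.61 × 10⁻⁴ + 4.588 × 10⁻⁴ = 8.198 × 10⁻⁴, so Δρ ≈ 0.8403 kg m⁻³.
N² = (g/ρ₀)·Δρ/Δz = g·(Δρ/ρ₀)/Δz = 9.8 × 8.198 × 10⁻⁴ / 16 = 5.0213 × 10⁻⁴ s⁻².
N = √(5.0213 × 10⁻⁴) = 0.022408 rad s⁻¹ → T = 2π/N = 280.40 s = 4.6733 min ≈ 4.67 min.

4.67 min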